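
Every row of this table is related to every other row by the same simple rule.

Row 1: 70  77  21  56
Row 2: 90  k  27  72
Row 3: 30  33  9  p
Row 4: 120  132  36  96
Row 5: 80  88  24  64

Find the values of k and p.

Each row is a constant multiple of every other row — this is a multiplication table with the headers hidden.
Row 2 is 27/21 = 9/7 times row 1, so its entry in column 2 is 77 × 9/7 = 99.
Row 3 is 9/21 = 3/7 times row 1, so its entry in column 4 is 56 × 3/7 = 24.

k = 99, p = 24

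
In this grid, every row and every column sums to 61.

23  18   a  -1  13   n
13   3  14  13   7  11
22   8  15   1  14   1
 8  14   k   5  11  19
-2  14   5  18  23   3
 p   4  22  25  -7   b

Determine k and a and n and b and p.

The known cells in column 1 total 64, leaving 61 − 64 = -3 for the blank.
The known cells in row 6 total 41, leaving 61 − 41 = 20 for the blank.
The known cells in column 6 total 54, leaving 61 − 54 = 7 for the blank.
The known cells in row 1 total 60, leaving 61 − 60 = 1 for the blank.
The known cells in row 4 total 57, leaving 61 − 57 = 4 for the blank.

k = 4, a = 1, n = 7, b = 20, p = -3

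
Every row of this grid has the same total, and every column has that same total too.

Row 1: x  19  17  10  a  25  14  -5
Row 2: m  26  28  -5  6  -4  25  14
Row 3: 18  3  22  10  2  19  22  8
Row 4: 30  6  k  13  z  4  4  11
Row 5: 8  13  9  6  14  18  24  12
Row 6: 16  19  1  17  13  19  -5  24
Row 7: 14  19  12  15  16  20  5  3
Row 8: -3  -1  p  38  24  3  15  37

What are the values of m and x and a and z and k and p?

Rows 3 and 5 both sum to 104, so that's the common total.
Row 8: -3 − 1 + 38 + 24 + 3 + 15 + 37 = 113, so its missing entry is 104 − 113 = -9.
Row 2: 26 + 28 − 5 + 6 − 4 + 25 + 14 = 90, so its missing entry is 104 − 90 = 14.
Column 1: 14 + 18 + 30 + 8 + 16 + 14 − 3 = 97, so its missing entry is 104 − 97 = 7.
Row 1: 7 + 19 + 17 + 10 + 25 + 14 − 5 = 87, so its missing entry is 104 − 87 = 17.
Column 5: 17 + 6 + 2 + 14 + 13 + 16 + 24 = 92, so its missing entry is 104 − 92 = 12.
Row 4: 30 + 6 + 13 + 12 + 4 + 4 + 11 = 80, so its missing entry is 104 − 80 = 24.

m = 14, x = 7, a = 17, z = 12, k = 24, p = -9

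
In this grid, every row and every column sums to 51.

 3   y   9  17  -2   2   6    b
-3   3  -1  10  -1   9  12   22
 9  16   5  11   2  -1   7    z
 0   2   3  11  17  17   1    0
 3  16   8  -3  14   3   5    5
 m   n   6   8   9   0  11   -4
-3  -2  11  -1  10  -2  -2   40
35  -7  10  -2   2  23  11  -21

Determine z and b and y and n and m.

The known cells in row 3 total 49, leaving 51 − 49 = 2 for the blank.
The known cells in column 8 total 44, leaving 51 − 44 = 7 for the blank.
The known cells in row 1 total 42, leaving 51 − 42 = 9 for the blank.
The known cells in column 2 total 37, leaving 51 − 37 = 14 for the blank.
The known cells in row 6 total 44, leaving 51 − 44 = 7 for the blank.

z = 2, b = 7, y = 9, n = 14, m = 7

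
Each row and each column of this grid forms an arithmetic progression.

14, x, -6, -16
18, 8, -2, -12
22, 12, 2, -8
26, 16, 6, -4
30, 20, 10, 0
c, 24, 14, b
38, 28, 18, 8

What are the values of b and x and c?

Along each row the entries change by -10 per step; down each column they change by 4.
Row 6: from 24 at column 2, stepping by -10 to column 4 gives 4.
Row 1: from 14 at column 1, stepping by -10 to column 2 gives 4.
Row 6: from 24 at column 2, stepping by -10 to column 1 gives 34.

b = 4, x = 4, c = 34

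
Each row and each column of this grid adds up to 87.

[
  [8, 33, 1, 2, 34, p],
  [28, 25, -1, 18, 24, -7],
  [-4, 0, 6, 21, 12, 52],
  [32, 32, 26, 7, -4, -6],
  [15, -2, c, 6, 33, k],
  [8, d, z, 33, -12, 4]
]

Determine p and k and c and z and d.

Column 2: 33 + 25 + 0 + 32 − 2 = 88, so its missing entry is 87 − 88 = -1.
Row 1: 8 + 33 + 1 + 2 + 34 = 78, so its missing entry is 87 − 78 = 9.
Column 6: 9 − 7 + 52 − 6 + 4 = 52, so its missing entry is 87 − 52 = 35.
Row 5: 15 − 2 + 6 + 33 + 35 = 87, so its missing entry is 87 − 87 = 0.
Row 6: 8 − 1 + 33 − 12 + 4 = 32, so its missing entry is 87 − 32 = 55.

p = 9, k = 35, c = 0, z = 55, d = -1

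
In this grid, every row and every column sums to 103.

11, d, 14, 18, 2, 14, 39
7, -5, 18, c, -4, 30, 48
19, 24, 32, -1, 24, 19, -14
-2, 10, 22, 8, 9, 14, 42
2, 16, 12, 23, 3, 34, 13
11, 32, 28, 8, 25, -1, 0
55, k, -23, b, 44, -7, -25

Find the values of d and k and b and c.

d = 5, k = 21, b = 38, c = 9

Row 1: 11 + 14 + 18 + 2 + 14 + 39 = 98, so its missing entry is 103 − 98 = 5.
Column 2: 5 − 5 + 24 + 10 + 16 + 32 = 82, so its missing entry is 103 − 82 = 21.
Row 7: 55 + 21 − 23 + 44 − 7 − 25 = 65, so its missing entry is 103 − 65 = 38.
Row 2: 7 − 5 + 18 − 4 + 30 + 48 = 94, so its missing entry is 103 − 94 = 9.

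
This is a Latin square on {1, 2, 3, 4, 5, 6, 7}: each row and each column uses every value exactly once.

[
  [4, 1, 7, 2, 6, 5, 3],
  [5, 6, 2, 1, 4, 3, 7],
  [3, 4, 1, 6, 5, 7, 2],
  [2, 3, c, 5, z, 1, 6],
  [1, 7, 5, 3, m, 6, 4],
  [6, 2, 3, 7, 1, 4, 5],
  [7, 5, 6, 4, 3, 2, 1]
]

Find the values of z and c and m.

z = 7, c = 4, m = 2

At (row 5, col 5): row 5 already has {1, 3, 4, 5, 6, 7}, so the value is 2.
At (row 4, col 3): column 3 already has {1, 2, 3, 5, 6, 7}, so the value is 4.
For row 4, column 5: row 4 already has {1, 2, 3, 4, 5, 6}; that leaves 7.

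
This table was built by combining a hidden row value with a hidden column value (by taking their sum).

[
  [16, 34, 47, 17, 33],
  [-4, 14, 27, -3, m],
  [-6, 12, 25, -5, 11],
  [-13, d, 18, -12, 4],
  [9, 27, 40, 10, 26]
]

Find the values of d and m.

The difference between any two rows is the same in every column — this is an addition table with the headers hidden.
Row 4 minus row 1 is -12 − 17 = -29, so its entry in column 2 is 34 + (-29) = 5.
Row 2 minus row 1 is -3 − 17 = -20, so its entry in column 5 is 33 + (-20) = 13.

d = 5, m = 13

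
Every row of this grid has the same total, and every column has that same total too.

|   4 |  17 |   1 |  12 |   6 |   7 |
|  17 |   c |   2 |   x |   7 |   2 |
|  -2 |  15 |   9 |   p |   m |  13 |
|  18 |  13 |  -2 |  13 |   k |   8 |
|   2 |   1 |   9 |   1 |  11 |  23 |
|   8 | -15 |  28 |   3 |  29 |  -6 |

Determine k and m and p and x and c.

k = -3, m = -3, p = 15, x = 3, c = 16

Rows 1 and 5 both sum to 47, so that's the common total.
Row 4 has 18 + 13 − 2 + 13 + 8 = 50; the blank must be 47 − 50 = -3.
Column 5 has 6 + 7 − 3 + 11 + 29 = 50; the blank must be 47 − 50 = -3.
Column 2 has 17 + 15 + 13 + 1 − 15 = 31; the blank must be 47 − 31 = 16.
Row 3 has -2 + 15 + 9 − 3 + 13 = 32; the blank must be 47 − 32 = 15.
Row 2 has 17 + 16 + 2 + 7 + 2 = 44; the blank must be 47 − 44 = 3.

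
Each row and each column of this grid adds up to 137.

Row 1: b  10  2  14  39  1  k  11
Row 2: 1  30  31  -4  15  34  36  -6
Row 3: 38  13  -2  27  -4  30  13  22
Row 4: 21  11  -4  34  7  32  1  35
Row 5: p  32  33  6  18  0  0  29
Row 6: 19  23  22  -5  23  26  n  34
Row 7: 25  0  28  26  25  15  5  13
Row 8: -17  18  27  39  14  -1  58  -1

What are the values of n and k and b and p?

Row 5 has 32 + 33 + 6 + 18 + 0 + 0 + 29 = 118; the blank must be 137 − 118 = 19.
Column 1 has 1 + 38 + 21 + 19 + 19 + 25 − 17 = 106; the blank must be 137 − 106 = 31.
Row 6 has 19 + 23 + 22 − 5 + 23 + 26 + 34 = 142; the blank must be 137 − 142 = -5.
Row 1 has 31 + 10 + 2 + 14 + 39 + 1 + 11 = 108; the blank must be 137 − 108 = 29.

n = -5, k = 29, b = 31, p = 19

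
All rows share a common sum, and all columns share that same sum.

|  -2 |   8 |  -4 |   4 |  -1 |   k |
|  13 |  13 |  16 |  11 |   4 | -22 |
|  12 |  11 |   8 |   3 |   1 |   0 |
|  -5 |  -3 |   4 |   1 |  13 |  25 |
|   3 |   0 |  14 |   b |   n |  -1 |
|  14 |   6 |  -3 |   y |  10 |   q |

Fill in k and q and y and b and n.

Rows 2 and 3 both sum to 35, so that's the common total.
Column 5: -1 + 4 + 1 + 13 + 10 = 27, so its missing entry is 35 − 27 = 8.
Row 5: 3 + 0 + 14 + 8 − 1 = 24, so its missing entry is 35 − 24 = 11.
Row 1: -2 + 8 − 4 + 4 − 1 = 5, so its missing entry is 35 − 5 = 30.
Column 6: 30 − 22 + 0 + 25 − 1 = 32, so its missing entry is 35 − 32 = 3.
Row 6: 14 + 6 − 3 + 10 + 3 = 30, so its missing entry is 35 − 30 = 5.

k = 30, q = 3, y = 5, b = 11, n = 8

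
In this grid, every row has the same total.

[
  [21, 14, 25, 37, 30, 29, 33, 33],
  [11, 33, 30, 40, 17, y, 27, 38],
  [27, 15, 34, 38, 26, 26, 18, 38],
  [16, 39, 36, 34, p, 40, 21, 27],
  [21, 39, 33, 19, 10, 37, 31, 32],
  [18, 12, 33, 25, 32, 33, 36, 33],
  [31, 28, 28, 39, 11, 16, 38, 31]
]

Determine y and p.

y = 26, p = 9

Rows 1 and 3 both add up to 222, so every row sums to 222.
Row 2: 11 + 33 + 30 + 40 + 17 + 27 + 38 = 196, so the missing entry is 222 − 196 = 26.
Row 4: 16 + 39 + 36 + 34 + 40 + 21 + 27 = 213, so the missing entry is 222 − 213 = 9.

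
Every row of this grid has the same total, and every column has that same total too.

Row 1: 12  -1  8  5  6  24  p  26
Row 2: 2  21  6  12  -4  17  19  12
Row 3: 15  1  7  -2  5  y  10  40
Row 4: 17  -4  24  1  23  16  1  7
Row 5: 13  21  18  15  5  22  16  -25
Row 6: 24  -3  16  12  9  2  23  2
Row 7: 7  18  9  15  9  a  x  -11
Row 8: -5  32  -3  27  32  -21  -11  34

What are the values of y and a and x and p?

y = 9, a = 16, x = 22, p = 5

Rows 2 and 4 both sum to 85, so that's the common total.
Row 3 has 15 + 1 + 7 − 2 + 5 + 10 + 40 = 76; the blank must be 85 − 76 = 9.
Column 6 has 24 + 17 + 9 + 16 + 22 + 2 − 21 = 69; the blank must be 85 − 69 = 16.
Row 7 has 7 + 18 + 9 + 15 + 9 + 16 − 11 = 63; the blank must be 85 − 63 = 22.
Row 1 has 12 − 1 + 8 + 5 + 6 + 24 + 26 = 80; the blank must be 85 − 80 = 5.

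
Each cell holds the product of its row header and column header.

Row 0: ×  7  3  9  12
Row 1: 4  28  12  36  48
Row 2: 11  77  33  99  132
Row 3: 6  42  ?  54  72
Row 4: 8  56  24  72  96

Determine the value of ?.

18

6 × 3 = 18.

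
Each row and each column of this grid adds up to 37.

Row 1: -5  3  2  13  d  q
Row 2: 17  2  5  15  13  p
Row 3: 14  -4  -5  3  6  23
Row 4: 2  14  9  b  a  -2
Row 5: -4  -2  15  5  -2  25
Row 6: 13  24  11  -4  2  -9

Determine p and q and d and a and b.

p = -15, q = 15, d = 9, a = 9, b = 5

Row 2 has 17 + 2 + 5 + 15 + 13 = 52; the blank must be 37 − 52 = -15.
Column 4 has 13 + 15 + 3 + 5 − 4 = 32; the blank must be 37 − 32 = 5.
Row 4 has 2 + 14 + 9 + 5 − 2 = 28; the blank must be 37 − 28 = 9.
Column 5 has 13 + 6 + 9 − 2 + 2 = 28; the blank must be 37 − 28 = 9.
Row 1 has -5 + 3 + 2 + 13 + 9 = 22; the blank must be 37 − 22 = 15.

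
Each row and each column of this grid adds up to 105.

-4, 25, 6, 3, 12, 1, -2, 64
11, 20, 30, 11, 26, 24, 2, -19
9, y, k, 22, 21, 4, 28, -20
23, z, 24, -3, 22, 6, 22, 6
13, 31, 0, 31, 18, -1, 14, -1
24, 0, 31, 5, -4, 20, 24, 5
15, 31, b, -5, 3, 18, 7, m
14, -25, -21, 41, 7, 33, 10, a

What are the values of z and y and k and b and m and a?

The known cells in row 8 total 59, leaving 105 − 59 = 46 for the blank.
The known cells in row 4 total 100, leaving 105 − 100 = 5 for the blank.
The known cells in column 2 total 87, leaving 105 − 87 = 18 for the blank.
The known cells in column 8 total 81, leaving 105 − 81 = 24 for the blank.
The known cells in row 7 total 93, leaving 105 − 93 = 12 for the blank.
The known cells in row 3 total 82, leaving 105 − 82 = 23 for the blank.

z = 5, y = 18, k = 23, b = 12, m = 24, a = 46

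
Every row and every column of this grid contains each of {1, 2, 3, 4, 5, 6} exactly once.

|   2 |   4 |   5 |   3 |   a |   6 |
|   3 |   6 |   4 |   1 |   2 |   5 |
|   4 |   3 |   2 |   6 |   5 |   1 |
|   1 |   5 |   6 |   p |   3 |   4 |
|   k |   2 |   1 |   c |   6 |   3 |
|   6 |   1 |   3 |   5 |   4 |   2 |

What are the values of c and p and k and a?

c = 4, p = 2, k = 5, a = 1

Cell (5,1): column 1 already has {1, 2, 3, 4, 6} → 5.
Cell (1,5): row 1 already has {2, 3, 4, 5, 6} → 1.
Cell (4,4): row 4 already has {1, 3, 4, 5, 6} → 2.
At (row 5, col 4): row 5 already has {1, 2, 3, 5, 6}, so the value is 4.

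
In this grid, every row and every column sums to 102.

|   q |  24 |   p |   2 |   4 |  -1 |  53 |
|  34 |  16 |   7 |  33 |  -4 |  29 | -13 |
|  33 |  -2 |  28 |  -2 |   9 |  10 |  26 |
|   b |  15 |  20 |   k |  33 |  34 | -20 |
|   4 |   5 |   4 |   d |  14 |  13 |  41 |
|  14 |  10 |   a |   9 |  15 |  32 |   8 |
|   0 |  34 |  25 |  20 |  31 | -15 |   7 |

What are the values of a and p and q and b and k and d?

a = 14, p = 4, q = 16, b = 1, k = 19, d = 21

Row 5 has 4 + 5 + 4 + 14 + 13 + 41 = 81; the blank must be 102 − 81 = 21.
Column 4 has 2 + 33 − 2 + 21 + 9 + 20 = 83; the blank must be 102 − 83 = 19.
Row 4 has 15 + 20 + 19 + 33 + 34 − 20 = 101; the blank must be 102 − 101 = 1.
Column 1 has 34 + 33 + 1 + 4 + 14 + 0 = 86; the blank must be 102 − 86 = 16.
Row 1 has 16 + 24 + 2 + 4 − 1 + 53 = 98; the blank must be 102 − 98 = 4.
Row 6 has 14 + 10 + 9 + 15 + 32 + 8 = 88; the blank must be 102 − 88 = 14.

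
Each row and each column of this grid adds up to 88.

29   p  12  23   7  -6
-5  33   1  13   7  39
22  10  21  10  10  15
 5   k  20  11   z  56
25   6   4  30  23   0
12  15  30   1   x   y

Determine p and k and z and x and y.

The known cells in row 1 total 65, leaving 88 − 65 = 23 for the blank.
The known cells in column 6 total 104, leaving 88 − 104 = -16 for the blank.
The known cells in column 2 total 87, leaving 88 − 87 = 1 for the blank.
The known cells in row 4 total 93, leaving 88 − 93 = -5 for the blank.
The known cells in row 6 total 42, leaving 88 − 42 = 46 for the blank.

p = 23, k = 1, z = -5, x = 46, y = -16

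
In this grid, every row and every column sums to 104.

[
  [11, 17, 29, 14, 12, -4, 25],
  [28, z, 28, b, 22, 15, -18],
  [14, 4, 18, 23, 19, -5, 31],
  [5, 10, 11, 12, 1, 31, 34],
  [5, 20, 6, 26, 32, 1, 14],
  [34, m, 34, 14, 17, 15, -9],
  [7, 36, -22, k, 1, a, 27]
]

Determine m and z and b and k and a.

Column 6 has -4 + 15 − 5 + 31 + 1 + 15 = 53; the blank must be 104 − 53 = 51.
Row 6 has 34 + 34 + 14 + 17 + 15 − 9 = 105; the blank must be 104 − 105 = -1.
Column 2 has 17 + 4 + 10 + 20 − 1 + 36 = 86; the blank must be 104 − 86 = 18.
Row 7 has 7 + 36 − 22 + 1 + 51 + 27 = 100; the blank must be 104 − 100 = 4.
Row 2 has 28 + 18 + 28 + 22 + 15 − 18 = 93; the blank must be 104 − 93 = 11.

m = -1, z = 18, b = 11, k = 4, a = 51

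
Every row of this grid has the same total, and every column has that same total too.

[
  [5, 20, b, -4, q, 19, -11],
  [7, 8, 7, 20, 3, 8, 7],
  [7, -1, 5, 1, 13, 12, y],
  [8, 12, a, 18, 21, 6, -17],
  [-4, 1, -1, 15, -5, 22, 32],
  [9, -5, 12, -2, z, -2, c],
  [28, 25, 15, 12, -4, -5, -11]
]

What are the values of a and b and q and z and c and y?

Rows 2 and 5 both sum to 60, so that's the common total.
The known cells in row 3 total 37, leaving 60 − 37 = 23 for the blank.
The known cells in column 7 total 23, leaving 60 − 23 = 37 for the blank.
The known cells in row 6 total 49, leaving 60 − 49 = 11 for the blank.
The known cells in column 5 total 39, leaving 60 − 39 = 21 for the blank.
The known cells in row 1 total 50, leaving 60 − 50 = 10 for the blank.
The known cells in row 4 total 48, leaving 60 − 48 = 12 for the blank.

a = 12, b = 10, q = 21, z = 11, c = 37, y = 23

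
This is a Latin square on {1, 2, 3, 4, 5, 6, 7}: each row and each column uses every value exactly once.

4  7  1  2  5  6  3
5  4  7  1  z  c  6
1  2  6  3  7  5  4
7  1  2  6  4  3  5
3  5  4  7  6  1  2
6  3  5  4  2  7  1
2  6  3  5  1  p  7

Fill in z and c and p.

z = 3, c = 2, p = 4

For row 2, column 5: column 5 already has {1, 2, 4, 5, 6, 7}; that leaves 3.
At (row 7, col 6): row 7 already has {1, 2, 3, 5, 6, 7}, so the value is 4.
For row 2, column 6: row 2 already has {1, 3, 4, 5, 6, 7}; that leaves 2.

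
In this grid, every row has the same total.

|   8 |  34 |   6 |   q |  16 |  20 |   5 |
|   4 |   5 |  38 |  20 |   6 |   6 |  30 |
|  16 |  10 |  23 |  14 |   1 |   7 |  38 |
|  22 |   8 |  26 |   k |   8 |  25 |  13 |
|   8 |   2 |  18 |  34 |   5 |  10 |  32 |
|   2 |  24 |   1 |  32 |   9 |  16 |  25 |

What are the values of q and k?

q = 20, k = 7

Row 2 sums to 109 and so does row 5; that's the common total.
In row 1 the known cells total 89, leaving 109 − 89 = 20.
In row 4 the known cells total 102, leaving 109 − 102 = 7.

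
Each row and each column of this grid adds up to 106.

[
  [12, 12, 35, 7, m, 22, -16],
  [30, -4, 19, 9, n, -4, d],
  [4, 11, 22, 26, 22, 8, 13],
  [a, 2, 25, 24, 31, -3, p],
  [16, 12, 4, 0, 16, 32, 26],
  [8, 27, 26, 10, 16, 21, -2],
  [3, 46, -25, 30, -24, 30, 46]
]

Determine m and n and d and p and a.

m = 34, n = 11, d = 45, p = -6, a = 33

The known cells in row 1 total 72, leaving 106 − 72 = 34 for the blank.
The known cells in column 5 total 95, leaving 106 − 95 = 11 for the blank.
The known cells in column 1 total 73, leaving 106 − 73 = 33 for the blank.
The known cells in row 4 total 112, leaving 106 − 112 = -6 for the blank.
The known cells in row 2 total 61, leaving 106 − 61 = 45 for the blank.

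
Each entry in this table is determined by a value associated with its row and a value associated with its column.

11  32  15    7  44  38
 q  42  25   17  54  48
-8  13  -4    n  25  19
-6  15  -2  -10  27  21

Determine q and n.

The difference between any two rows is the same in every column — this is an addition table with the headers hidden.
Row 2 minus row 1 is 42 − 32 = 10, so its entry in column 1 is 11 + 10 = 21.
Row 3 minus row 1 is 13 − 32 = -19, so its entry in column 4 is 7 + (-19) = -12.

q = 21, n = -12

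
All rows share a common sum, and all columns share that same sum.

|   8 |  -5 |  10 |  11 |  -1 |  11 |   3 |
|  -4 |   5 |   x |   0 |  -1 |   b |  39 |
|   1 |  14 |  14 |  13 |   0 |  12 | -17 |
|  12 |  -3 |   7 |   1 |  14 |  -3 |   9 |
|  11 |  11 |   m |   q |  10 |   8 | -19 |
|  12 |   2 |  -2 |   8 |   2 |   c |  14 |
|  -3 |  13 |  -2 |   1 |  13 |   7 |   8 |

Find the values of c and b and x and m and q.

c = 1, b = 1, x = -3, m = 13, q = 3

Rows 1 and 3 both sum to 37, so that's the common total.
The known cells in row 6 total 36, leaving 37 − 36 = 1 for the blank.
The known cells in column 4 total 34, leaving 37 − 34 = 3 for the blank.
The known cells in column 6 total 36, leaving 37 − 36 = 1 for the blank.
The known cells in row 2 total 40, leaving 37 − 40 = -3 for the blank.
The known cells in row 5 total 24, leaving 37 − 24 = 13 for the blank.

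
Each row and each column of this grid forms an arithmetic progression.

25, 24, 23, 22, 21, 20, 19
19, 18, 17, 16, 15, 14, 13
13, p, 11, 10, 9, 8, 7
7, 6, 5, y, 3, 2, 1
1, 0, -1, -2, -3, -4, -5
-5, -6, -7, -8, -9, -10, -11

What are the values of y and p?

y = 4, p = 12

Along each row the entries change by -1 per step; down each column they change by -6.
Row 4: from 7 at column 1, stepping by -1 to column 4 gives 4.
Row 3: from 13 at column 1, stepping by -1 to column 2 gives 12.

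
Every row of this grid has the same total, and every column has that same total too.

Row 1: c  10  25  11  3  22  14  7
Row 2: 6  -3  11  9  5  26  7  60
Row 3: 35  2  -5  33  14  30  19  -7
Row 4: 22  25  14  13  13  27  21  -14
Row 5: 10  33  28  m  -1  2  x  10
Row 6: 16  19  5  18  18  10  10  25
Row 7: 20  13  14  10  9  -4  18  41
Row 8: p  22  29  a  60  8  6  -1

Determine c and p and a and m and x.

c = 29, p = -17, a = 14, m = 13, x = 26

Rows 2 and 3 both sum to 121, so that's the common total.
Row 1 has 10 + 25 + 11 + 3 + 22 + 14 + 7 = 92; the blank must be 121 − 92 = 29.
Column 1 has 29 + 6 + 35 + 22 + 10 + 16 + 20 = 138; the blank must be 121 − 138 = -17.
Column 7 has 14 + 7 + 19 + 21 + 10 + 18 + 6 = 95; the blank must be 121 − 95 = 26.
Row 5 has 10 + 33 + 28 − 1 + 2 + 26 + 10 = 108; the blank must be 121 − 108 = 13.
Row 8 has -17 + 22 + 29 + 60 + 8 + 6 − 1 = 107; the blank must be 121 − 107 = 14.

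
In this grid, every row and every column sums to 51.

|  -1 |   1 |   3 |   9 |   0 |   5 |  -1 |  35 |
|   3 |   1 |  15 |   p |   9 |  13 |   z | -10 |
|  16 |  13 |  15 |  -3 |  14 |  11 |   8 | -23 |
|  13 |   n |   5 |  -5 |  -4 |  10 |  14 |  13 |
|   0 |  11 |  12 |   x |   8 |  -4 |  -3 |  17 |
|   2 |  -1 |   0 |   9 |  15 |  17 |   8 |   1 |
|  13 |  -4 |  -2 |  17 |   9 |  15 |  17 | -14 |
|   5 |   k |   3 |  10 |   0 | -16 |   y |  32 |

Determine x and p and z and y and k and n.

Row 5 has 0 + 11 + 12 + 8 − 4 − 3 + 17 = 41; the blank must be 51 − 41 = 10.
Row 4 has 13 + 5 − 5 − 4 + 10 + 14 + 13 = 46; the blank must be 51 − 46 = 5.
Column 2 has 1 + 1 + 13 + 5 + 11 − 1 − 4 = 26; the blank must be 51 − 26 = 25.
Row 8 has 5 + 25 + 3 + 10 + 0 − 16 + 32 = 59; the blank must be 51 − 59 = -8.
Column 7 has -1 + 8 + 14 − 3 + 8 + 17 − 8 = 35; the blank must be 51 − 35 = 16.
Row 2 has 3 + 1 + 15 + 9 + 13 + 16 − 10 = 47; the blank must be 51 − 47 = 4.

x = 10, p = 4, z = 16, y = -8, k = 25, n = 5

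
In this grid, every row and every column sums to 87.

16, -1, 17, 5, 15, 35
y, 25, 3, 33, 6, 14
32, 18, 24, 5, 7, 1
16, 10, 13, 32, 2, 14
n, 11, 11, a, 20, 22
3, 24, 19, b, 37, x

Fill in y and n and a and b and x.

Column 6 has 35 + 14 + 1 + 14 + 22 = 86; the blank must be 87 − 86 = 1.
Row 6 has 3 + 24 + 19 + 37 + 1 = 84; the blank must be 87 − 84 = 3.
Column 4 has 5 + 33 + 5 + 32 + 3 = 78; the blank must be 87 − 78 = 9.
Row 5 has 11 + 11 + 9 + 20 + 22 = 73; the blank must be 87 − 73 = 14.
Row 2 has 25 + 3 + 33 + 6 + 14 = 81; the blank must be 87 − 81 = 6.

y = 6, n = 14, a = 9, b = 3, x = 1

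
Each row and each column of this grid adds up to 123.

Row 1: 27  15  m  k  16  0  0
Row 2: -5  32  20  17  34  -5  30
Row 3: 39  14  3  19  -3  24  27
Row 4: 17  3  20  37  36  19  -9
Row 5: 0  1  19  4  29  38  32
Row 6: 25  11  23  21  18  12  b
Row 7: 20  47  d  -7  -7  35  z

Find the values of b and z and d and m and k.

b = 13, z = 30, d = 5, m = 33, k = 32

The known cells in column 4 total 91, leaving 123 − 91 = 32 for the blank.
The known cells in row 1 total 90, leaving 123 − 90 = 33 for the blank.
The known cells in column 3 total 118, leaving 123 − 118 = 5 for the blank.
The known cells in row 6 total 110, leaving 123 − 110 = 13 for the blank.
The known cells in row 7 total 93, leaving 123 − 93 = 30 for the blank.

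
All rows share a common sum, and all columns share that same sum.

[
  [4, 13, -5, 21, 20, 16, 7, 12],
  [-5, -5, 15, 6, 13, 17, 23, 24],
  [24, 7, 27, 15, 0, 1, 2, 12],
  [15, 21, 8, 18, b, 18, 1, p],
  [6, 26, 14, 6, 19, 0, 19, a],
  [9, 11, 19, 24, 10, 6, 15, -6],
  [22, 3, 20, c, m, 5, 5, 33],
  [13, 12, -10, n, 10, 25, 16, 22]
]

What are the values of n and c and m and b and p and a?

n = 0, c = -2, m = 2, b = 14, p = -7, a = -2

Rows 1 and 2 both sum to 88, so that's the common total.
Row 8 has 13 + 12 − 10 + 10 + 25 + 16 + 22 = 88; the blank must be 88 − 88 = 0.
Column 4 has 21 + 6 + 15 + 18 + 6 + 24 + 0 = 90; the blank must be 88 − 90 = -2.
Row 7 has 22 + 3 + 20 − 2 + 5 + 5 + 33 = 86; the blank must be 88 − 86 = 2.
Column 5 has 20 + 13 + 0 + 19 + 10 + 2 + 10 = 74; the blank must be 88 − 74 = 14.
Row 4 has 15 + 21 + 8 + 18 + 14 + 18 + 1 = 95; the blank must be 88 − 95 = -7.
Row 5 has 6 + 26 + 14 + 6 + 19 + 0 + 19 = 90; the blank must be 88 − 90 = -2.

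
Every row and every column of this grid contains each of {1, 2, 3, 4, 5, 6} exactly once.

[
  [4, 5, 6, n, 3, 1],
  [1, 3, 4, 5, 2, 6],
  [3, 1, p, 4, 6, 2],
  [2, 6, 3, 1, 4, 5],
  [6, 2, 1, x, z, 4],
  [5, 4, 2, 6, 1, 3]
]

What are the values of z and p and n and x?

Cell (5,5): column 5 already has {1, 2, 3, 4, 6} → 5.
At (row 1, col 4): row 1 already has {1, 3, 4, 5, 6}, so the value is 2.
For row 3, column 3: row 3 already has {1, 2, 3, 4, 6}; that leaves 5.
At (row 5, col 4): row 5 already has {1, 2, 4, 5, 6}, so the value is 3.

z = 5, p = 5, n = 2, x = 3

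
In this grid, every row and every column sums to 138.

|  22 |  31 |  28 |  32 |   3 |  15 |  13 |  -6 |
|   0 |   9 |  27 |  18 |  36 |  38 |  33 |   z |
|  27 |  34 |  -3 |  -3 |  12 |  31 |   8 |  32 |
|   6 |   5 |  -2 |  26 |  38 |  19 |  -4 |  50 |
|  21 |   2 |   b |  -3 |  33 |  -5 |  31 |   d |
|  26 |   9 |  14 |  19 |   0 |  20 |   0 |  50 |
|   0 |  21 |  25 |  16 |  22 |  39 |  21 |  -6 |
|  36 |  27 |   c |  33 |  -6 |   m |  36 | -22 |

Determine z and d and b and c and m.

Row 2 has 0 + 9 + 27 + 18 + 36 + 38 + 33 = 161; the blank must be 138 − 161 = -23.
Column 6 has 15 + 38 + 31 + 19 − 5 + 20 + 39 = 157; the blank must be 138 − 157 = -19.
Row 8 has 36 + 27 + 33 − 6 − 19 + 36 − 22 = 85; the blank must be 138 − 85 = 53.
Column 3 has 28 + 27 − 3 − 2 + 14 + 25 + 53 = 142; the blank must be 138 − 142 = -4.
Row 5 has 21 + 2 − 4 − 3 + 33 − 5 + 31 = 75; the blank must be 138 − 75 = 63.

z = -23, d = 63, b = -4, c = 53, m = -19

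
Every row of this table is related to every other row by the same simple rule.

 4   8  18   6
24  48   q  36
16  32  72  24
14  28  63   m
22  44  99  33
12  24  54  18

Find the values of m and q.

Each row is a constant multiple of every other row — this is a multiplication table with the headers hidden.
Row 4 is 14/4 = 7/2 times row 1, so its entry in column 4 is 6 × 7/2 = 21.
Row 2 is 24/4 = 6/1 times row 1, so its entry in column 3 is 18 × 6/1 = 108.

m = 21, q = 108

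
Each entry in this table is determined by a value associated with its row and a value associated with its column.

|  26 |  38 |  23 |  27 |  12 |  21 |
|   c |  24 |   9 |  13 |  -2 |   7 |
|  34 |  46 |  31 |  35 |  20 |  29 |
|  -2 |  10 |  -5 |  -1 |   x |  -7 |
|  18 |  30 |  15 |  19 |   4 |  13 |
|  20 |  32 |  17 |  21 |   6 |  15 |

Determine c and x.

The difference between any two rows is the same in every column — this is an addition table with the headers hidden.
Row 2 minus row 1 is 7 − 21 = -14, so its entry in column 1 is 26 + (-14) = 12.
Row 4 minus row 1 is -7 − 21 = -28, so its entry in column 5 is 12 + (-28) = -16.

c = 12, x = -16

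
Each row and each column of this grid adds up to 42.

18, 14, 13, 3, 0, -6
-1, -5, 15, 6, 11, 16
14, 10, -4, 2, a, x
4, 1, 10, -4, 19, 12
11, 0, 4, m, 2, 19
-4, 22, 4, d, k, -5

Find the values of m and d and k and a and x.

m = 6, d = 29, k = -4, a = 14, x = 6

The known cells in row 5 total 36, leaving 42 − 36 = 6 for the blank.
The known cells in column 4 total 13, leaving 42 − 13 = 29 for the blank.
The known cells in row 6 total 46, leaving 42 − 46 = -4 for the blank.
The known cells in column 5 total 28, leaving 42 − 28 = 14 for the blank.
The known cells in row 3 total 36, leaving 42 − 36 = 6 for the blank.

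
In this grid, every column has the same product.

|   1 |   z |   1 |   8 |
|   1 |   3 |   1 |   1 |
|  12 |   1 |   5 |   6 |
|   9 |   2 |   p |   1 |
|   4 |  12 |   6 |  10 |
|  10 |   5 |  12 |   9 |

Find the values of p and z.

Columns 1 and 4 each multiply to 4320, so every column has product 4320.
Column 3: 1×1×5×6×12 = 360, so the missing entry is 4320 ÷ 360 = 12.
Column 2: 3×1×2×12×5 = 360, so the missing entry is 4320 ÷ 360 = 12.

p = 12, z = 12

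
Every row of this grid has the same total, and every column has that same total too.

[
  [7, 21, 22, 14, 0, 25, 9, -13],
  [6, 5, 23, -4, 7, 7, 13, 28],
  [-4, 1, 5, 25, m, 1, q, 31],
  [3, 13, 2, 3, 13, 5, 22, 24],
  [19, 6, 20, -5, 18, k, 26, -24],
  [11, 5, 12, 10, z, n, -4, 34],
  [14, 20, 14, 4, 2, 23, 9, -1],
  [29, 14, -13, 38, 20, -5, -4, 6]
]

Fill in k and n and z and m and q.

Rows 1 and 2 both sum to 85, so that's the common total.
The known cells in row 5 total 60, leaving 85 − 60 = 25 for the blank.
The known cells in column 6 total 81, leaving 85 − 81 = 4 for the blank.
The known cells in row 6 total 72, leaving 85 − 72 = 13 for the blank.
The known cells in column 5 total 73, leaving 85 − 73 = 12 for the blank.
The known cells in row 3 total 71, leaving 85 − 71 = 14 for the blank.

k = 25, n = 4, z = 13, m = 12, q = 14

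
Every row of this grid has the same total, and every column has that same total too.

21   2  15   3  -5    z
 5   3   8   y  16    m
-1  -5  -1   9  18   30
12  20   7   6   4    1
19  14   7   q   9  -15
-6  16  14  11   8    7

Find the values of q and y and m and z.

q = 16, y = 5, m = 13, z = 14

Rows 3 and 4 both sum to 50, so that's the common total.
Row 1 has 21 + 2 + 15 + 3 − 5 = 36; the blank must be 50 − 36 = 14.
Column 6 has 14 + 30 + 1 − 15 + 7 = 37; the blank must be 50 − 37 = 13.
Row 2 has 5 + 3 + 8 + 16 + 13 = 45; the blank must be 50 − 45 = 5.
Row 5 has 19 + 14 + 7 + 9 − 15 = 34; the blank must be 50 − 34 = 16.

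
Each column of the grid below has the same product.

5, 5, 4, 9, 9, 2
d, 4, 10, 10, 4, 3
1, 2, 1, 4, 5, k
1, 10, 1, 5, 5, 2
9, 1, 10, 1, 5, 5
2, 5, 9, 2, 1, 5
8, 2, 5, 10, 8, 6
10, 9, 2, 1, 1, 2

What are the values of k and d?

Columns 3 and 5 each multiply to 36000, so every column has product 36000.
Column 6: 2×3×2×5×5×6×2 = 3600, so the missing entry is 36000 ÷ 3600 = 10.
Column 1: 5×1×1×9×2×8×10 = 7200, so the missing entry is 36000 ÷ 7200 = 5.

k = 10, d = 5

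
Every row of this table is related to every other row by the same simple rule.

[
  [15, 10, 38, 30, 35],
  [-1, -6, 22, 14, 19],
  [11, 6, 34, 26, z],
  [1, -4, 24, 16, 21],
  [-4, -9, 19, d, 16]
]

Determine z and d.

z = 31, d = 11

The difference between any two rows is the same in every column — this is an addition table with the headers hidden.
Row 3 minus row 1 is 11 − 15 = -4, so its entry in column 5 is 35 + (-4) = 31.
Row 5 minus row 1 is -4 − 15 = -19, so its entry in column 4 is 30 + (-19) = 11.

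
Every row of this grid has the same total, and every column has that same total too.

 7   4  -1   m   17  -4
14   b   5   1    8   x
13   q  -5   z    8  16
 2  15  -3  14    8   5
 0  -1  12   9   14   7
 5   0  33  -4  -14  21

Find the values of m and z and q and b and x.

m = 18, z = 3, q = 6, b = 17, x = -4

Rows 4 and 5 both sum to 41, so that's the common total.
Column 6 has -4 + 16 + 5 + 7 + 21 = 45; the blank must be 41 − 45 = -4.
Row 2 has 14 + 5 + 1 + 8 − 4 = 24; the blank must be 41 − 24 = 17.
Column 2 has 4 + 17 + 15 − 1 + 0 = 35; the blank must be 41 − 35 = 6.
Row 1 has 7 + 4 − 1 + 17 − 4 = 23; the blank must be 41 − 23 = 18.
Row 3 has 13 + 6 − 5 + 8 + 16 = 38; the blank must be 41 − 38 = 3.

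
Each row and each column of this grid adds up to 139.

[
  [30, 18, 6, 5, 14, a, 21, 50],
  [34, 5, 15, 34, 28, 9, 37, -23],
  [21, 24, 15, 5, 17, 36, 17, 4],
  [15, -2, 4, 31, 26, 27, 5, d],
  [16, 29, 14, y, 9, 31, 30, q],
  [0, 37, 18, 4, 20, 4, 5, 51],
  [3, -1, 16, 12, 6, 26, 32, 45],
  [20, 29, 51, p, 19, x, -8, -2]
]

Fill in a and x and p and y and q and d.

a = -5, x = 11, p = 19, y = 29, q = -19, d = 33

Row 4 has 15 − 2 + 4 + 31 + 26 + 27 + 5 = 106; the blank must be 139 − 106 = 33.
Row 1 has 30 + 18 + 6 + 5 + 14 + 21 + 50 = 144; the blank must be 139 − 144 = -5.
Column 6 has -5 + 9 + 36 + 27 + 31 + 4 + 26 = 128; the blank must be 139 − 128 = 11.
Row 8 has 20 + 29 + 51 + 19 + 11 − 8 − 2 = 120; the blank must be 139 − 120 = 19.
Column 4 has 5 + 34 + 5 + 31 + 4 + 12 + 19 = 110; the blank must be 139 − 110 = 29.
Row 5 has 16 + 29 + 14 + 29 + 9 + 31 + 30 = 158; the blank must be 139 − 158 = -19.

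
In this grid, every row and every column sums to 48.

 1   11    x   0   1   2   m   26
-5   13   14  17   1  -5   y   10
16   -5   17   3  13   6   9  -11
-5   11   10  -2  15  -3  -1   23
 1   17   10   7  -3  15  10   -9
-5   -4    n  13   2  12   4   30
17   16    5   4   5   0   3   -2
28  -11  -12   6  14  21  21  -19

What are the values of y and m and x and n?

Row 6 has -5 − 4 + 13 + 2 + 12 + 4 + 30 = 52; the blank must be 48 − 52 = -4.
Row 2 has -5 + 13 + 14 + 17 + 1 − 5 + 10 = 45; the blank must be 48 − 45 = 3.
Column 3 has 14 + 17 + 10 + 10 − 4 + 5 − 12 = 40; the blank must be 48 − 40 = 8.
Row 1 has 1 + 11 + 8 + 0 + 1 + 2 + 26 = 49; the blank must be 48 − 49 = -1.

y = 3, m = -1, x = 8, n = -4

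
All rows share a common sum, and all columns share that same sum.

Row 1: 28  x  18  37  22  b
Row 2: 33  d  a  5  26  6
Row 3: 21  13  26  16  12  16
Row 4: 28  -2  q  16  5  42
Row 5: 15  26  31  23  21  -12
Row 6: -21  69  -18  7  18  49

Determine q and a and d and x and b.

q = 15, a = 32, d = 2, x = -4, b = 3

Rows 3 and 5 both sum to 104, so that's the common total.
The known cells in column 6 total 101, leaving 104 − 101 = 3 for the blank.
The known cells in row 1 total 108, leaving 104 − 108 = -4 for the blank.
The known cells in column 2 total 102, leaving 104 − 102 = 2 for the blank.
The known cells in row 2 total 72, leaving 104 − 72 = 32 for the blank.
The known cells in row 4 total 89, leaving 104 − 89 = 15 for the blank.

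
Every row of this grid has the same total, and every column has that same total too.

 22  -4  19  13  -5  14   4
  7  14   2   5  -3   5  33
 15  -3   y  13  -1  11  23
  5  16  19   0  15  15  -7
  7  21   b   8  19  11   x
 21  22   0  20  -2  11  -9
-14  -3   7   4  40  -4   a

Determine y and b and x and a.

y = 5, b = 11, x = -14, a = 33

Rows 1 and 2 both sum to 63, so that's the common total.
Row 7 has -14 − 3 + 7 + 4 + 40 − 4 = 30; the blank must be 63 − 30 = 33.
Column 7 has 4 + 33 + 23 − 7 − 9 + 33 = 77; the blank must be 63 − 77 = -14.
Row 5 has 7 + 21 + 8 + 19 + 11 − 14 = 52; the blank must be 63 − 52 = 11.
Row 3 has 15 − 3 + 13 − 1 + 11 + 23 = 58; the blank must be 63 − 58 = 5.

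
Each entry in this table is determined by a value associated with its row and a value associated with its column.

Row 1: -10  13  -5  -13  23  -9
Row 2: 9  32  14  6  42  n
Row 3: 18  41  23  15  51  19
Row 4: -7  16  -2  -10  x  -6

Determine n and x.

n = 10, x = 26

The difference between any two rows is the same in every column — this is an addition table with the headers hidden.
Row 2 minus row 1 is 6 − (-13) = 19, so its entry in column 6 is -9 + 19 = 10.
Row 4 minus row 1 is -10 − (-13) = 3, so its entry in column 5 is 23 + 3 = 26.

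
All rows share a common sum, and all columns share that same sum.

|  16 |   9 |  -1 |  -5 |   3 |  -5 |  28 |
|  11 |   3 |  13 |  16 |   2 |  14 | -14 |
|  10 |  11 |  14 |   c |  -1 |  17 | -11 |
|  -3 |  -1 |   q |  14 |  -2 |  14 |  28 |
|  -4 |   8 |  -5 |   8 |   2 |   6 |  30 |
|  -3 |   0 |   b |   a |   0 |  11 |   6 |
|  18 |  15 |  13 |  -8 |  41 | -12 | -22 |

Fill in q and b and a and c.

Rows 1 and 2 both sum to 45, so that's the common total.
Row 4 has -3 − 1 + 14 − 2 + 14 + 28 = 50; the blank must be 45 − 50 = -5.
Row 3 has 10 + 11 + 14 − 1 + 17 − 11 = 40; the blank must be 45 − 40 = 5.
Column 4 has -5 + 16 + 5 + 14 + 8 − 8 = 30; the blank must be 45 − 30 = 15.
Row 6 has -3 + 0 + 15 + 0 + 11 + 6 = 29; the blank must be 45 − 29 = 16.

q = -5, b = 16, a = 15, c = 5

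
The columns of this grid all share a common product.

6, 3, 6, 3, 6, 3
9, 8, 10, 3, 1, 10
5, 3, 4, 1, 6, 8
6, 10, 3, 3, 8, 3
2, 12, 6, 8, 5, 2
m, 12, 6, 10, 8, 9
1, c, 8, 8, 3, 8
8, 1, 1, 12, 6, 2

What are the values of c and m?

Columns 3 and 4 each multiply to 207360, so every column has product 207360.
Column 2: 3×8×3×10×12×12×1 = 103680, so the missing entry is 207360 ÷ 103680 = 2.
Column 1: 6×9×5×6×2×1×8 = 25920, so the missing entry is 207360 ÷ 25920 = 8.

c = 2, m = 8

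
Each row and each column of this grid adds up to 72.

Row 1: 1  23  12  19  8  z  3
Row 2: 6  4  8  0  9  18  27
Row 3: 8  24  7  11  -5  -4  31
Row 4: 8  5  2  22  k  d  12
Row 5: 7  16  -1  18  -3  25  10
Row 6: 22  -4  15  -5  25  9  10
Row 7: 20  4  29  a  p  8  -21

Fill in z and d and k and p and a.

z = 6, d = 10, k = 13, p = 25, a = 7

Row 1: 1 + 23 + 12 + 19 + 8 + 3 = 66, so its missing entry is 72 − 66 = 6.
Column 4: 19 + 0 + 11 + 22 + 18 − 5 = 65, so its missing entry is 72 − 65 = 7.
Row 7: 20 + 4 + 29 + 7 + 8 − 21 = 47, so its missing entry is 72 − 47 = 25.
Column 5: 8 + 9 − 5 − 3 + 25 + 25 = 59, so its missing entry is 72 − 59 = 13.
Row 4: 8 + 5 + 2 + 22 + 13 + 12 = 62, so its missing entry is 72 − 62 = 10.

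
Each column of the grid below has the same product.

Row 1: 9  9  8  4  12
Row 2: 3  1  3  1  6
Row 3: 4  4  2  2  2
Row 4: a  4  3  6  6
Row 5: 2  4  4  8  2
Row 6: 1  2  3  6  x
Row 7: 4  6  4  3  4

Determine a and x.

a = 8, x = 1

Columns 3 and 4 each multiply to 6912, so every column has product 6912.
Column 1: 9×3×4×2×1×4 = 864, so the missing entry is 6912 ÷ 864 = 8.
Column 5: 12×6×2×6×2×4 = 6912, so the missing entry is 6912 ÷ 6912 = 1.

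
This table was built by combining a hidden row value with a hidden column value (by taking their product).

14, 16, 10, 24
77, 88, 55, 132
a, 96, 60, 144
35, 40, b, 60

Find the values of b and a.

b = 25, a = 84

Each row is a constant multiple of every other row — this is a multiplication table with the headers hidden.
Row 4 is 60/24 = 5/2 times row 1, so its entry in column 3 is 10 × 5/2 = 25.
Row 3 is 144/24 = 6/1 times row 1, so its entry in column 1 is 14 × 6/1 = 84.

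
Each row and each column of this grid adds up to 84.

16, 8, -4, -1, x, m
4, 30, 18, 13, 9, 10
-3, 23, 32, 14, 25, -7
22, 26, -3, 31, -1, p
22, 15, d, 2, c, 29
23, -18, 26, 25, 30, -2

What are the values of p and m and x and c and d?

p = 9, m = 45, x = 20, c = 1, d = 15

Column 3: -4 + 18 + 32 − 3 + 26 = 69, so its missing entry is 84 − 69 = 15.
Row 5: 22 + 15 + 15 + 2 + 29 = 83, so its missing entry is 84 − 83 = 1.
Column 5: 9 + 25 − 1 + 1 + 30 = 64, so its missing entry is 84 − 64 = 20.
Row 1: 16 + 8 − 4 − 1 + 20 = 39, so its missing entry is 84 − 39 = 45.
Row 4: 22 + 26 − 3 + 31 − 1 = 75, so its missing entry is 84 − 75 = 9.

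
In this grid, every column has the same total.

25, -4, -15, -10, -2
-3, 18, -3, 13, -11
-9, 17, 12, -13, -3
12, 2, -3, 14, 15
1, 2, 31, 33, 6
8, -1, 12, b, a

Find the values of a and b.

The complete columns each total 34.
Column 5 is missing 34 − 5 = 29 (since -2 − 11 − 3 + 15 + 6 = 5).
Column 4 is missing 34 − 37 = -3 (since -10 + 13 − 13 + 14 + 33 = 37).

a = 29, b = -3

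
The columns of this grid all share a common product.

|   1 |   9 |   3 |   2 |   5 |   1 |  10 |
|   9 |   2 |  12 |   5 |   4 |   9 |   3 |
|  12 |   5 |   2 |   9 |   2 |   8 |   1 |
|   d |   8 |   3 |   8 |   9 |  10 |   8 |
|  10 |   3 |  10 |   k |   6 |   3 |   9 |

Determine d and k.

d = 2, k = 3

Columns 6 and 7 each multiply to 2160, so every column has product 2160.
Column 1: 1×9×12×10 = 1080, so the missing entry is 2160 ÷ 1080 = 2.
Column 4: 2×5×9×8 = 720, so the missing entry is 2160 ÷ 720 = 3.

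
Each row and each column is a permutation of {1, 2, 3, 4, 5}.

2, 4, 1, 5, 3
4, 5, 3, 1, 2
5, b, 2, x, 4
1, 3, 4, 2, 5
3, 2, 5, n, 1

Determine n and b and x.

n = 4, b = 1, x = 3

At (row 3, col 2): column 2 already has {2, 3, 4, 5}, so the value is 1.
At (row 3, col 4): row 3 already has {1, 2, 4, 5}, so the value is 3.
At (row 5, col 4): row 5 already has {1, 2, 3, 5}, so the value is 4.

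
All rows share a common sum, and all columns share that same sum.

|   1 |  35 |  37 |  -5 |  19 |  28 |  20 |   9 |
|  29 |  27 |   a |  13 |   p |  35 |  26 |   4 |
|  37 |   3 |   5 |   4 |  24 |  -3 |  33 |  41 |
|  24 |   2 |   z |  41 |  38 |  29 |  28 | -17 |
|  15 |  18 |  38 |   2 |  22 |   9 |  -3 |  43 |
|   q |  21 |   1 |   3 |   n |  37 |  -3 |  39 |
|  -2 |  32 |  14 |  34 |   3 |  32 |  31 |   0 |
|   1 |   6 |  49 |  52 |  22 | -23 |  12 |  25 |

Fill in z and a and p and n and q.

Rows 1 and 3 both sum to 144, so that's the common total.
Column 1 has 1 + 29 + 37 + 24 + 15 − 2 + 1 = 105; the blank must be 144 − 105 = 39.
Row 6 has 39 + 21 + 1 + 3 + 37 − 3 + 39 = 137; the blank must be 144 − 137 = 7.
Column 5 has 19 + 24 + 38 + 22 + 7 + 3 + 22 = 135; the blank must be 144 − 135 = 9.
Row 2 has 29 + 27 + 13 + 9 + 35 + 26 + 4 = 143; the blank must be 144 − 143 = 1.
Row 4 has 24 + 2 + 41 + 38 + 29 + 28 − 17 = 145; the blank must be 144 − 145 = -1.

z = -1, a = 1, p = 9, n = 7, q = 39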